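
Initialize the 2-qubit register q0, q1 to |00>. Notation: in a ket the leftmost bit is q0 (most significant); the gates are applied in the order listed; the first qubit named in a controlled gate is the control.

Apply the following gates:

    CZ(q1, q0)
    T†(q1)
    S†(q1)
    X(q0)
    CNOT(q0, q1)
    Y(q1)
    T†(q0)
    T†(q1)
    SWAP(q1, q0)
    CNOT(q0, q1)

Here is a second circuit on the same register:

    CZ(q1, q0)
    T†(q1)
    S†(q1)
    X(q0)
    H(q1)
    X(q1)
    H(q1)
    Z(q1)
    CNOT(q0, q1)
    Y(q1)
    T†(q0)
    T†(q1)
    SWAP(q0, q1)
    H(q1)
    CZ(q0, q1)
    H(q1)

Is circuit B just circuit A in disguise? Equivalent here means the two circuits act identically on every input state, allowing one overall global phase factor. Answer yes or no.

Yes: on every input state the two circuits agree up to one overall phase factor.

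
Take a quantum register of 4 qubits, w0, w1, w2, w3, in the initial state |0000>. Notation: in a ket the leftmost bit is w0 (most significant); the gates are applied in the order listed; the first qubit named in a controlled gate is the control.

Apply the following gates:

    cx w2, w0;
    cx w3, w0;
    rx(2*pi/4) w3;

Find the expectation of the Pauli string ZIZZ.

The expectation value of ZIZZ is 0.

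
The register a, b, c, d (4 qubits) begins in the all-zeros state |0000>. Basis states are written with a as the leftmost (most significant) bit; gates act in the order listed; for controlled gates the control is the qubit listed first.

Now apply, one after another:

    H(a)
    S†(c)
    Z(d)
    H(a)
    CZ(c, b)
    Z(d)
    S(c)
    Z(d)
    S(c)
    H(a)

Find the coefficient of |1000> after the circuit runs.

The amplitude on |1000> is sqrt(2)/2.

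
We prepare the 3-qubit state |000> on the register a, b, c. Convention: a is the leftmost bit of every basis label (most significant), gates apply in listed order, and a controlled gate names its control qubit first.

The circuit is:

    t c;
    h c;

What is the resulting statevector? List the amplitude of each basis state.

The final amplitudes are sqrt(2)/2 on |000>, sqrt(2)/2 on |001>, and 0 on every other basis state.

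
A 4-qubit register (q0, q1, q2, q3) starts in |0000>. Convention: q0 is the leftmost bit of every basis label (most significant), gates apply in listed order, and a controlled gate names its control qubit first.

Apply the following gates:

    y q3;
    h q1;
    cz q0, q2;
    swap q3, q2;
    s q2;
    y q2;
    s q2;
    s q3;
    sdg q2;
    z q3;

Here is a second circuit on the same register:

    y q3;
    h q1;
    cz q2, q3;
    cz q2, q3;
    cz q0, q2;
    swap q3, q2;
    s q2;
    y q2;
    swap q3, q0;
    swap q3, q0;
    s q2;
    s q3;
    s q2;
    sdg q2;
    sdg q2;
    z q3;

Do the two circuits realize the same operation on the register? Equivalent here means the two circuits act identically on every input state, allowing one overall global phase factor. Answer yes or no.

Yes, they are equivalent — the unitaries differ by at most a global phase.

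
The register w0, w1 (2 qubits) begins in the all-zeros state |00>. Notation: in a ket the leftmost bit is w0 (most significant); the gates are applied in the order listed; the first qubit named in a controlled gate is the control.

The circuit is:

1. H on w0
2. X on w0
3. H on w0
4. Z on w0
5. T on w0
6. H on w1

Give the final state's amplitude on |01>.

The final state's coefficient on |01> equals sqrt(2)/2. Key observation: the block from step 1 through step 4 cancels to the identity and can be dropped.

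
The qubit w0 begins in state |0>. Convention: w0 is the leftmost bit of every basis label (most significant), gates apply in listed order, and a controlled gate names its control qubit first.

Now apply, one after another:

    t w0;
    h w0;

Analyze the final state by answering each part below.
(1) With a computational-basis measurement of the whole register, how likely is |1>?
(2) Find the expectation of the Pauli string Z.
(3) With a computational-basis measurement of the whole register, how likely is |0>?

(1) Outcome |1> occurs with probability 1/2.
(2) In the final state, Z has expectation 0.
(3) Outcome |0> occurs with probability 1/2.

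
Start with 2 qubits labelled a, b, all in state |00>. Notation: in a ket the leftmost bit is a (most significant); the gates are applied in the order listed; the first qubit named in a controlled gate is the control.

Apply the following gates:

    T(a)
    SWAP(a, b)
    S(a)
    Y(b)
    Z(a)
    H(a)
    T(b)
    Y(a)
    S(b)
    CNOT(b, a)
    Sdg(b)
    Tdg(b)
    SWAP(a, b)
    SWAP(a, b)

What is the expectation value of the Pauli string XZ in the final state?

In the final state, XZ has expectation 1.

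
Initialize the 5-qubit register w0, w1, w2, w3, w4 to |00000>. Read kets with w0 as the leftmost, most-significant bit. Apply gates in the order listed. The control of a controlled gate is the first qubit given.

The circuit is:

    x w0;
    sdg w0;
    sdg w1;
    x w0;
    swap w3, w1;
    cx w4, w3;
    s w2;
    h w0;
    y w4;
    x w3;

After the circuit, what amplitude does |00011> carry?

|00011> carries amplitude sqrt(2)/2 in the final state.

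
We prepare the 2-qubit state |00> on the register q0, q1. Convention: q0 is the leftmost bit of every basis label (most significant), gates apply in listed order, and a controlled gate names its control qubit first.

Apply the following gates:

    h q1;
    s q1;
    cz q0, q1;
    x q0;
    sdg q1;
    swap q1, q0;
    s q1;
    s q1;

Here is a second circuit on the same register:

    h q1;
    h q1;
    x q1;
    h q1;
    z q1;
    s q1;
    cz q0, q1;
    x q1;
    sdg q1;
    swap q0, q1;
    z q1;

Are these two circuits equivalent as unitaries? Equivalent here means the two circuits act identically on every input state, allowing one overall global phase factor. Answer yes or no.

No, they are not equivalent — no single phase factor reconciles the two unitaries.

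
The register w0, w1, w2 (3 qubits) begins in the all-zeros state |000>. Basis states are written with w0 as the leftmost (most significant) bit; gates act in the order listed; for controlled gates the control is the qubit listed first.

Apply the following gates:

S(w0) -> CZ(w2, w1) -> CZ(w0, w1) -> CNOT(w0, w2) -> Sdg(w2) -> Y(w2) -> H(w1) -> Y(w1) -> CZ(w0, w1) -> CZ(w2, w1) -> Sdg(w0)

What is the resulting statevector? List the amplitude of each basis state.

After the circuit, the state carries amplitude sqrt(2)/2 on |001>, sqrt(2)/2 on |011>, and 0 on every other basis state.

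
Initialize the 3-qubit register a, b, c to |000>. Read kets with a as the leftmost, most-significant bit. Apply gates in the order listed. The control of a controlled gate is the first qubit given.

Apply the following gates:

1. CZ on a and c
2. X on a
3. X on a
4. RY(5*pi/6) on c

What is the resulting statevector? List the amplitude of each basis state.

After the circuit, the state carries amplitude -sqrt(2)/4 + sqrt(6)/4 on |000>, sqrt(2)/4 + sqrt(6)/4 on |001>, and 0 on every other basis state. Key observation: gates 2-3 undo each other exactly, leaving only the rest of the circuit to track.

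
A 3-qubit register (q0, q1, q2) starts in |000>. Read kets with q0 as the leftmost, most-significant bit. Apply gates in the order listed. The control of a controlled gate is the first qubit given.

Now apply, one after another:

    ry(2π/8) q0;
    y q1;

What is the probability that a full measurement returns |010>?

A full measurement returns |010> with probability sqrt(2)/4 + 1/2.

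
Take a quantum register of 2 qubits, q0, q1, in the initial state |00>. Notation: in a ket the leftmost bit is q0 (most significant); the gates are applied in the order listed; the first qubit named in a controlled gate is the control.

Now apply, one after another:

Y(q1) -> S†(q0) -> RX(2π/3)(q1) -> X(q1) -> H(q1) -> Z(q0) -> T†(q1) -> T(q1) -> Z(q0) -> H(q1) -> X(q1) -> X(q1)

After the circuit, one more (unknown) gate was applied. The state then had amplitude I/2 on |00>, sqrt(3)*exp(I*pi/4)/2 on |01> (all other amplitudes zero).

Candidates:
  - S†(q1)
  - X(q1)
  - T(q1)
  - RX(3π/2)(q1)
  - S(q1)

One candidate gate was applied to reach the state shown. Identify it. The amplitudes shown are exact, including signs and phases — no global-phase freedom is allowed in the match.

The unique candidate consistent with the amplitudes is T(q1). Key observation: gates 4-11 undo each other exactly, leaving only the rest of the circuit to track.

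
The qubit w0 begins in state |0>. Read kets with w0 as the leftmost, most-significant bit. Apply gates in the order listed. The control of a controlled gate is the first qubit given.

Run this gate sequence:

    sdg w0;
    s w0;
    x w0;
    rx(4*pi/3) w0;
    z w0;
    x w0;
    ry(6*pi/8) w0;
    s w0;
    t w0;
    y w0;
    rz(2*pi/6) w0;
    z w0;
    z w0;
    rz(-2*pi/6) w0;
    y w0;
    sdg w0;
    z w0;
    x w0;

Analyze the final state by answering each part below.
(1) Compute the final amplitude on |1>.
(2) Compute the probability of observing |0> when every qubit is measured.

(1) |1> carries amplitude sqrt(2 - sqrt(2))/4 + I*sqrt(3*sqrt(2) + 6)/4 in the final state. Key observation: gates 10-15 undo each other exactly, leaving only the rest of the circuit to track.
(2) Outcome |0> occurs with probability 1/2 - sqrt(2)/8.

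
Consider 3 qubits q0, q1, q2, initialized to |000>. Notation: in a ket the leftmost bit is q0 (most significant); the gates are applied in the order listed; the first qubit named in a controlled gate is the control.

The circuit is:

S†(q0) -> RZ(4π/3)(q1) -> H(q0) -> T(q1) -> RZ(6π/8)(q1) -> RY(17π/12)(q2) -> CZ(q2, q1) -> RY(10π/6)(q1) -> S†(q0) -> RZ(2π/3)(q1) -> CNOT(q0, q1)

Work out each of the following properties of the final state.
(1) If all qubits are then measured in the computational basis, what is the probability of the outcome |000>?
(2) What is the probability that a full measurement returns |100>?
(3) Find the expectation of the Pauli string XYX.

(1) A full measurement returns |000> with probability -3*sqrt(6)/64 + 3*sqrt(2)/64 + 3/16.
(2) Outcome |100> occurs with probability -sqrt(6)/64 + sqrt(2)/64 + 1/16.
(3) In the final state, XYX has expectation sqrt(2)/8 + sqrt(6)/8.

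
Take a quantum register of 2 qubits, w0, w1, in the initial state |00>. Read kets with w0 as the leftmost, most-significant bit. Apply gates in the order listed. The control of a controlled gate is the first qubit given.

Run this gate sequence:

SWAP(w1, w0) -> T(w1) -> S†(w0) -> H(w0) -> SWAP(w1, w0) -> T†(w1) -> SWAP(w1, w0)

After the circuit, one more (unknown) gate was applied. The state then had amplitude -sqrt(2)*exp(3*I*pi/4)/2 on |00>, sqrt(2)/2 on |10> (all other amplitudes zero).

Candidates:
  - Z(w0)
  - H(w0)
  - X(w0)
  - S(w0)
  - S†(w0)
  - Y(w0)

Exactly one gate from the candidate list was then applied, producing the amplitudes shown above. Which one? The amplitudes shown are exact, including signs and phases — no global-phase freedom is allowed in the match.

The applied gate was X(w0).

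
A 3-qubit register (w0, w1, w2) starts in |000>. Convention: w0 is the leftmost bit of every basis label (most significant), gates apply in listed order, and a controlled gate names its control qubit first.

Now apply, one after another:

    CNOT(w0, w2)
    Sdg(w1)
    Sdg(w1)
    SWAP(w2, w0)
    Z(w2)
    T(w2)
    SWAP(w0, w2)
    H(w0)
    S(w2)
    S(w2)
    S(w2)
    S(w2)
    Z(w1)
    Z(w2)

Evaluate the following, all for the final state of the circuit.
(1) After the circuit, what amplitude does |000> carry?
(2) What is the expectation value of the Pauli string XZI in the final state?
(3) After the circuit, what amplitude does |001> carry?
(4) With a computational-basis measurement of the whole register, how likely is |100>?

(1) |000> carries amplitude sqrt(2)/2 in the final state. Key observation: the block from step 9 through step 12 cancels to the identity and can be dropped.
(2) The observable XZI averages to 1.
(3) |001> carries amplitude 0 in the final state.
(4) A full measurement returns |100> with probability 1/2.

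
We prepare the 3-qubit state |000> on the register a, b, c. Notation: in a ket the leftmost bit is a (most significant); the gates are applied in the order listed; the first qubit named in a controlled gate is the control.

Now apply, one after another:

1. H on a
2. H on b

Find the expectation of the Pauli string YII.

The expectation value of YII is 0.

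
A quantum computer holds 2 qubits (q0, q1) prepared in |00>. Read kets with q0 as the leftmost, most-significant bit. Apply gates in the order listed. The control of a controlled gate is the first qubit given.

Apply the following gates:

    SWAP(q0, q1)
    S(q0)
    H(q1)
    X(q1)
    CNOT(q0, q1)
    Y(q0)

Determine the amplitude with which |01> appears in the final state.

The amplitude on |01> is 0.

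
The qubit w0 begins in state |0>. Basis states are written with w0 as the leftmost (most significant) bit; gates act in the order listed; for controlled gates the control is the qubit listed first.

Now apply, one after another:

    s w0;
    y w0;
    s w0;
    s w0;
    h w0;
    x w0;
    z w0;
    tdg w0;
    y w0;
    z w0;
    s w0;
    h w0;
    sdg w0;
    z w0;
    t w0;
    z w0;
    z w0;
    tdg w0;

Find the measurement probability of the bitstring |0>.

The probability of measuring |0> is 1/2 - sqrt(2)/4. Key observation: gates 15-18 undo each other exactly, leaving only the rest of the circuit to track.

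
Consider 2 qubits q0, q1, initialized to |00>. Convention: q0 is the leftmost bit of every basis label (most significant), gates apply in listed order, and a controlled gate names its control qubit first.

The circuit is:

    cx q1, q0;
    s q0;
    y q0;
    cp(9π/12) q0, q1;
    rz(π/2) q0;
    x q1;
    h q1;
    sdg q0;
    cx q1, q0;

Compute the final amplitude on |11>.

The amplitude on |11> is 0.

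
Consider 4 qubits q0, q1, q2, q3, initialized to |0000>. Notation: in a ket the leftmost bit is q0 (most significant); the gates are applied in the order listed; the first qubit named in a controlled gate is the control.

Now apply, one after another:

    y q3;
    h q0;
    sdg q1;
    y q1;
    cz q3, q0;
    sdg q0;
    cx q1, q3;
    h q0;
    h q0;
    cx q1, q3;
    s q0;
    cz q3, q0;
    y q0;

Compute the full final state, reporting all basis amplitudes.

The final amplitudes are sqrt(2)*I/2 on |0101>, -sqrt(2)*I/2 on |1101>, and 0 on every other basis state. Key observation: steps 5-12 multiply out to the identity, so the circuit reduces to the remaining gates.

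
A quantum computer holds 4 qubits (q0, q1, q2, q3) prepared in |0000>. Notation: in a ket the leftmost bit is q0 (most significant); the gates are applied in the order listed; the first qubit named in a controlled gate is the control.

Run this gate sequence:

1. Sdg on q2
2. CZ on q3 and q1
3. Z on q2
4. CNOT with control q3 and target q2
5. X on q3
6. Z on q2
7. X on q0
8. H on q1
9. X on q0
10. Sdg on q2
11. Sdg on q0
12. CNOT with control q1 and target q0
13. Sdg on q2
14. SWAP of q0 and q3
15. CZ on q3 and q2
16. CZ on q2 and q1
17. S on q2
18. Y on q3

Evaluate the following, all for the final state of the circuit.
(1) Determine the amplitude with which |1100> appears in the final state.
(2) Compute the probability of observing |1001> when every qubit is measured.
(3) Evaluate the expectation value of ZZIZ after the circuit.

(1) The final state's coefficient on |1100> equals -sqrt(2)*I/2.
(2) Outcome |1001> occurs with probability 1/2.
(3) The expectation value of ZZIZ is 1.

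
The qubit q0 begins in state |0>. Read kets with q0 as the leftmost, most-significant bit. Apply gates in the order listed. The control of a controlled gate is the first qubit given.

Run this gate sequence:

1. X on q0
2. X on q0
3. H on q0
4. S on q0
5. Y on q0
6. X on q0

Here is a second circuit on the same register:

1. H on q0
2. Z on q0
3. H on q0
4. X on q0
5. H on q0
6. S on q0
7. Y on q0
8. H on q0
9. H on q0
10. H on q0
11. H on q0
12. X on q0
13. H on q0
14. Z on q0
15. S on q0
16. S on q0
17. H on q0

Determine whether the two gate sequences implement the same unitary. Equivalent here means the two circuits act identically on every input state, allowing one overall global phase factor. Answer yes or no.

Yes — the two circuits implement the same unitary up to a global phase.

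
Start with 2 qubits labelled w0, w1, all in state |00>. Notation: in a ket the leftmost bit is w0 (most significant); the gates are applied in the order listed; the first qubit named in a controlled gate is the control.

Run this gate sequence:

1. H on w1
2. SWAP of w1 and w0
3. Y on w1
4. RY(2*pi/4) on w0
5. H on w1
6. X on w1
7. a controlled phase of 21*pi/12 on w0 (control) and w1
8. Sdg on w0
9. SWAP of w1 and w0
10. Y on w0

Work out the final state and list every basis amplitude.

The resulting statevector has amplitude 0 on |00>, -sqrt(2)*exp(I*pi/4)/2 on |01>, 0 on |10>, -sqrt(2)*I/2 on |11>.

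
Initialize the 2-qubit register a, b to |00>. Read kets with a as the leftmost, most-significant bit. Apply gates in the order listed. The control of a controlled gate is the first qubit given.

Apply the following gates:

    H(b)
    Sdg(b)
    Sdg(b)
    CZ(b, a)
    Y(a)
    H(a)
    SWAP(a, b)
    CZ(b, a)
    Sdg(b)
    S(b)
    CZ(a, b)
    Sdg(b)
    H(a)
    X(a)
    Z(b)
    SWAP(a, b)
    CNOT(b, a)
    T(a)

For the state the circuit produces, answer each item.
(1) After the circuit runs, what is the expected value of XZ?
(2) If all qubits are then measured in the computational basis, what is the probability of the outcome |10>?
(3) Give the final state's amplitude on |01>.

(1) The expectation value of XZ is sqrt(2)/2.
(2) The probability of measuring |10> is 1/2.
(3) |01> carries amplitude 0 in the final state.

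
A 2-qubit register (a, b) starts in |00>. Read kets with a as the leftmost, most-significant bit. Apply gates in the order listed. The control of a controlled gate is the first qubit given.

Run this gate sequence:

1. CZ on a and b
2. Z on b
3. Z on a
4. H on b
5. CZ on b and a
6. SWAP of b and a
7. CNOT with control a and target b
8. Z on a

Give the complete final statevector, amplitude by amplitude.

After the circuit, the state carries amplitude sqrt(2)/2 on |00>, 0 on |01>, 0 on |10>, -sqrt(2)/2 on |11>.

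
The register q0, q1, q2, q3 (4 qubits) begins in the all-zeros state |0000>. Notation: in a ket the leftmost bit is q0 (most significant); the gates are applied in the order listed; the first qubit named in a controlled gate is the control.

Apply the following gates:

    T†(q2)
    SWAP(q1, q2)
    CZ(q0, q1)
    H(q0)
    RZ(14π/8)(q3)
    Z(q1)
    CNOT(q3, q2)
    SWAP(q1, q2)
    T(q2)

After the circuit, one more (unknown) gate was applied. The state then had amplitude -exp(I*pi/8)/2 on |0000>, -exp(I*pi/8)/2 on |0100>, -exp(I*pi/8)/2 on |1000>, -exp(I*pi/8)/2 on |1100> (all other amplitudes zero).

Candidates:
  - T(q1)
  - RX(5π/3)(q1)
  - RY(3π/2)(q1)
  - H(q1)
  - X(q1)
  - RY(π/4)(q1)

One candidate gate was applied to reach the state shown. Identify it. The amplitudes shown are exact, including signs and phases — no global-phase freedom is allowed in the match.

The applied gate was H(q1).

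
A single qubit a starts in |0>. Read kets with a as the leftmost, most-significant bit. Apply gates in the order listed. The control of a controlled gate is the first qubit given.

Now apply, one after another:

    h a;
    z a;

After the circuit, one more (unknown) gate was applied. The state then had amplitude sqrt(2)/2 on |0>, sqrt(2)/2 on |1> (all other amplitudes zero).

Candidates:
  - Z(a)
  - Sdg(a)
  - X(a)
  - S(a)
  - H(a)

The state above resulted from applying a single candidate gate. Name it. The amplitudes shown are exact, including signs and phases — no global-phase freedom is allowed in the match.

The unique candidate consistent with the amplitudes is Z(a).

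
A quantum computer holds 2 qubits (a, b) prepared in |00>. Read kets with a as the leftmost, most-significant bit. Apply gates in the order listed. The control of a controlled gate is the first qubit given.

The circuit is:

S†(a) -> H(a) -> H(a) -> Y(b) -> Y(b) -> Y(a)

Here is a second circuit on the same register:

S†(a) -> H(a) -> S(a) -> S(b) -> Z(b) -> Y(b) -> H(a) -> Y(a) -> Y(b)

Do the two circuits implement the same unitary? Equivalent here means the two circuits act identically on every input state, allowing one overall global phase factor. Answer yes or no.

No, they are not equivalent — no single phase factor reconciles the two unitaries.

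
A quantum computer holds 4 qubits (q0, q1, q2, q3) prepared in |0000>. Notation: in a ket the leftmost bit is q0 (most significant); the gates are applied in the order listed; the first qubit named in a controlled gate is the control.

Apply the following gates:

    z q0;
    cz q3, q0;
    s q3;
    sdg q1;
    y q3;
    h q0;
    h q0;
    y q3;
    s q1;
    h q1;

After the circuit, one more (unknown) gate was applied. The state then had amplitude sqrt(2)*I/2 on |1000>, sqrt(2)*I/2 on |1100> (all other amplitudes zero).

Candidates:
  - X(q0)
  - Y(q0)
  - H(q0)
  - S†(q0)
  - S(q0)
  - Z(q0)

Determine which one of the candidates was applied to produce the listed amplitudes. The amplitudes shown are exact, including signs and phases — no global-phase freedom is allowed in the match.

It was Y(q0) that produced the state shown. Key observation: the block from step 4 through step 9 cancels to the identity and can be dropped.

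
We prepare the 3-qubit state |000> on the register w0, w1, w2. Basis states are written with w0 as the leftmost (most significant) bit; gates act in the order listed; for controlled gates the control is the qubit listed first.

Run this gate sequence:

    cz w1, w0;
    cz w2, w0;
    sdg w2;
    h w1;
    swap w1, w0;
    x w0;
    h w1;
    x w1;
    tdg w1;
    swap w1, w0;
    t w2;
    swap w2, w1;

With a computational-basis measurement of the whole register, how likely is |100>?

A full measurement returns |100> with probability 1/4.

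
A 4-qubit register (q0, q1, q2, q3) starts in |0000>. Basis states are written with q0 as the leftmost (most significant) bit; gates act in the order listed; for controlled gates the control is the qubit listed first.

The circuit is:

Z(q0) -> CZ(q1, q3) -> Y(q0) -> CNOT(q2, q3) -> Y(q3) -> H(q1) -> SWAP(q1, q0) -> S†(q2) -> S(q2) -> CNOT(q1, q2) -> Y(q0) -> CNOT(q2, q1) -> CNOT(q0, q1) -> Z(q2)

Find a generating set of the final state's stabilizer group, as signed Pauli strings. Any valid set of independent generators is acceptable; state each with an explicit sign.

The stabilizer group can be generated by -XXII, +ZZII, -IIZI, -IIIZ, among other valid generating sets.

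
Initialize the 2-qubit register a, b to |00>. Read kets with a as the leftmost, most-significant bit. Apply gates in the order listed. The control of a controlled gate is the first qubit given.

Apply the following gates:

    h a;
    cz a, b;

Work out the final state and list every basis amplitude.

The resulting statevector has amplitude sqrt(2)/2 on |00>, 0 on |01>, sqrt(2)/2 on |10>, 0 on |11>.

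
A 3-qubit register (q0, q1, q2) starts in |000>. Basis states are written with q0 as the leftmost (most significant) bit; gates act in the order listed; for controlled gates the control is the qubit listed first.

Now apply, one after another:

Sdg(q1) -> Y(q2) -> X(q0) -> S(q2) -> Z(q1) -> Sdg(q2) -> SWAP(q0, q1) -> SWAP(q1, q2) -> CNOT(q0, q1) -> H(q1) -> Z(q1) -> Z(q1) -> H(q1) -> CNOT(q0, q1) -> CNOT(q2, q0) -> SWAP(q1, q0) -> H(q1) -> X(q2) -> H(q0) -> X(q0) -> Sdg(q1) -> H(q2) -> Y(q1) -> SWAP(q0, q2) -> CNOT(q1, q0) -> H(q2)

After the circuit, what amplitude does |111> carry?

|111> carries amplitude 1/2 in the final state. Key observation: gates 9-14 undo each other exactly, leaving only the rest of the circuit to track.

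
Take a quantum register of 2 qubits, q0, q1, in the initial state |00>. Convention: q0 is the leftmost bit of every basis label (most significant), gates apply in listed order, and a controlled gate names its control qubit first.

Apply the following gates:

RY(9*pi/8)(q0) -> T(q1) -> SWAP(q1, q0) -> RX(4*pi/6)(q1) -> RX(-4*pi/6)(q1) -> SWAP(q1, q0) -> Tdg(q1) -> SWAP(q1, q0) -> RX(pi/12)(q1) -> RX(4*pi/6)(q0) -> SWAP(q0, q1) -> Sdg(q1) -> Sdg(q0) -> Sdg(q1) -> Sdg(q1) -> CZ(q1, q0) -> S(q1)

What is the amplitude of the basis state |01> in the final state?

The amplitude on |01> is -3*sqrt(1/2 - sqrt(2)/4)*sin(7*pi/16)/4 + sqrt(3)*sqrt(sqrt(2)/4 + 1/2)*sin(7*pi/16)/4 - 3*I*sqrt(sqrt(2)/4 + 1/2)*cos(7*pi/16)/4 - sqrt(3)*I*sqrt(1/2 - sqrt(2)/4)*cos(7*pi/16)/4. Key observation: the block from step 2 through step 7 cancels to the identity and can be dropped.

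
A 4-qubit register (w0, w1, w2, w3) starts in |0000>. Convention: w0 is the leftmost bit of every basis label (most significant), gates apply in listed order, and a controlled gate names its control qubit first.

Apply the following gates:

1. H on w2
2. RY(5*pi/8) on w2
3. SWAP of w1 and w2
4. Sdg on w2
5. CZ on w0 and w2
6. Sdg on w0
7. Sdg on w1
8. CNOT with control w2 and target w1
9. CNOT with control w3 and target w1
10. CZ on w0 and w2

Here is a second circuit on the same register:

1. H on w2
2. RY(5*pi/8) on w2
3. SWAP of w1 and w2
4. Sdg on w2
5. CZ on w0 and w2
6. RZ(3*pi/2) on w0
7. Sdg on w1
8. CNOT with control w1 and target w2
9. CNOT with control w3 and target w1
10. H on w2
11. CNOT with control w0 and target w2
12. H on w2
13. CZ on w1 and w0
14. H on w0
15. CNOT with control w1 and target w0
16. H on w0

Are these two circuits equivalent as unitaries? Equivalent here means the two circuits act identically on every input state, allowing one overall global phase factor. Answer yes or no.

No, they are not equivalent — no single phase factor reconciles the two unitaries.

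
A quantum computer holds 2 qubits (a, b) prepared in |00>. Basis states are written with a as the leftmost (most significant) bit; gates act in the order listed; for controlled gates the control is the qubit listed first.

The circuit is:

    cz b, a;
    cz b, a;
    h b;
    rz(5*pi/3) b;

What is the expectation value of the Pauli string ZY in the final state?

The expectation value of ZY is -sqrt(3)/2. Key observation: gates 1-2 undo each other exactly, leaving only the rest of the circuit to track.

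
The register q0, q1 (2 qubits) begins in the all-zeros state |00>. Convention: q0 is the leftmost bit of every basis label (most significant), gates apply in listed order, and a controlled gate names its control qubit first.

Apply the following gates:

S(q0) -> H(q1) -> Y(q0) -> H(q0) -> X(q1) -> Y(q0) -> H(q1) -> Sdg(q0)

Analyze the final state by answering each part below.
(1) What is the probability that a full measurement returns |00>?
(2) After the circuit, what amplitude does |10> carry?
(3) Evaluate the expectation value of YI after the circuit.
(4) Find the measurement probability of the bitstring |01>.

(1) Outcome |00> occurs with probability 1/2.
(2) The amplitude on |10> is sqrt(2)*I/2.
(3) The expectation value of YI is -1.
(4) A full measurement returns |01> with probability 0.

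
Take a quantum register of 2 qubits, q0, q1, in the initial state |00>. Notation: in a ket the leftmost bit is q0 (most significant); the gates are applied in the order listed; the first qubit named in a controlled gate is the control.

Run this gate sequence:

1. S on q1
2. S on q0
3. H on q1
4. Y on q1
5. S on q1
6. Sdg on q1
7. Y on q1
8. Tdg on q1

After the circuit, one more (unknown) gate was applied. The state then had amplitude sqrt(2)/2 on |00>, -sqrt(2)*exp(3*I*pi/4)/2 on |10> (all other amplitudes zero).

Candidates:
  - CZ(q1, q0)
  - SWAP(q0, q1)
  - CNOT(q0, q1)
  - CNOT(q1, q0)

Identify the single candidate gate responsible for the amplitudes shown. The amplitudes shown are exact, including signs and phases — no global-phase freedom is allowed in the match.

The applied gate was SWAP(q0, q1). Key observation: steps 4-7 multiply out to the identity, so the circuit reduces to the remaining gates.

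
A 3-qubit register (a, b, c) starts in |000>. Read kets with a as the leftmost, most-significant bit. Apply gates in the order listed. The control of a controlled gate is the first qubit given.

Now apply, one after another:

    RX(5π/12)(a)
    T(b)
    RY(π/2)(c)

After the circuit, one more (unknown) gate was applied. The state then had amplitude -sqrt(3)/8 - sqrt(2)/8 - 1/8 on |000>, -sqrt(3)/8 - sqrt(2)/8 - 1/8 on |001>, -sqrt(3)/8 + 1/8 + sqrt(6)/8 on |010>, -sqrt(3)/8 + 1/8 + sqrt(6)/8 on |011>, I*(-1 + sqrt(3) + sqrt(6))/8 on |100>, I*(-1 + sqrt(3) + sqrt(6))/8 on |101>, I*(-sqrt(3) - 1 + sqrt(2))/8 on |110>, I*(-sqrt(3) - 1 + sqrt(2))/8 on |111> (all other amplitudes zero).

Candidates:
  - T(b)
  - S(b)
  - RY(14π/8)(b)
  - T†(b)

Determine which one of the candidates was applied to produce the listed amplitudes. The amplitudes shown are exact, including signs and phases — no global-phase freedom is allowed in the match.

It was RY(14π/8)(b) that produced the state shown.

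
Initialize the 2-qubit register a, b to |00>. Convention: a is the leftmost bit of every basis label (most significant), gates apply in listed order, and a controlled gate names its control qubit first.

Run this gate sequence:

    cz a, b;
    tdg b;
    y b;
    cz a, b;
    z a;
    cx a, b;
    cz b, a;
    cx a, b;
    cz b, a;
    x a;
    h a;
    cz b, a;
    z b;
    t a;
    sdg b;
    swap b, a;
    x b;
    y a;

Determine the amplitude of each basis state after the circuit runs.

The final amplitudes are sqrt(2)*exp(3*I*pi/4)/2 on |00>, sqrt(2)*I/2 on |01>, 0 on |10>, 0 on |11>.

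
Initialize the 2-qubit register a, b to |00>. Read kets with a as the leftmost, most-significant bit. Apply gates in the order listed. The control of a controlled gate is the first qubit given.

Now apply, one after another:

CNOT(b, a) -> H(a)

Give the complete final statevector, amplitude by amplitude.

The resulting statevector has amplitude sqrt(2)/2 on |00>, 0 on |01>, sqrt(2)/2 on |10>, 0 on |11>.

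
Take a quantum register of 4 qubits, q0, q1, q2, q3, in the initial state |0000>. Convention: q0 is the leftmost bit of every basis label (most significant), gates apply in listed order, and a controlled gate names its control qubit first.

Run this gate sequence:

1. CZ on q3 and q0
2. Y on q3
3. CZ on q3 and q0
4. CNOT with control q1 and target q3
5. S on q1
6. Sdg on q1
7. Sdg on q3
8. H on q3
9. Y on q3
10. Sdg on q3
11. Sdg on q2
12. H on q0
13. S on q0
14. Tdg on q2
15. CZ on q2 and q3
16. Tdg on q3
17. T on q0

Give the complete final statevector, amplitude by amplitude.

The final amplitudes are I/2 on |0000>, -exp(3*I*pi/4)/2 on |0001>, -exp(I*pi/4)/2 on |1000>, I/2 on |1001>, and 0 on every other basis state.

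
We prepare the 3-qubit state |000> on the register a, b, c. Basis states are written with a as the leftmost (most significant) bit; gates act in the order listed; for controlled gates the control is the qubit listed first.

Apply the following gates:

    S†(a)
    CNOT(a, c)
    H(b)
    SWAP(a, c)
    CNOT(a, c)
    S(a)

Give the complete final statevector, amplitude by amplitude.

The final amplitudes are sqrt(2)/2 on |000>, sqrt(2)/2 on |010>, and 0 on every other basis state.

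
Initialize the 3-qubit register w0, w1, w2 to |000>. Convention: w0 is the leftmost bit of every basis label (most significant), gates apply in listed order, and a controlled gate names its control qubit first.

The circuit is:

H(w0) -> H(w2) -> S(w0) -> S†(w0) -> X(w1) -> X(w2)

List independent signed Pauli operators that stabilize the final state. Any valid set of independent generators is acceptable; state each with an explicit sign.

One valid set of independent stabilizer generators is +XII, +IIX, -IZI (any independent generating set of the same group is equally correct). Key observation: steps 3-4 multiply out to the identity, so the circuit reduces to the remaining gates.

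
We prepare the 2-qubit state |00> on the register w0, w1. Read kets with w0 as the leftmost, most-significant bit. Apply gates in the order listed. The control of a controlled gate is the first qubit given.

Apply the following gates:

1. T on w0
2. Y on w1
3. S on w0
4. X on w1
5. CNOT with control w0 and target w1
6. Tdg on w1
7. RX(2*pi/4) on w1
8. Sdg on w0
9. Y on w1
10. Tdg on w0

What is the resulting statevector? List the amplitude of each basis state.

The resulting statevector has amplitude -sqrt(2)*I/2 on |00>, -sqrt(2)/2 on |01>, 0 on |10>, 0 on |11>.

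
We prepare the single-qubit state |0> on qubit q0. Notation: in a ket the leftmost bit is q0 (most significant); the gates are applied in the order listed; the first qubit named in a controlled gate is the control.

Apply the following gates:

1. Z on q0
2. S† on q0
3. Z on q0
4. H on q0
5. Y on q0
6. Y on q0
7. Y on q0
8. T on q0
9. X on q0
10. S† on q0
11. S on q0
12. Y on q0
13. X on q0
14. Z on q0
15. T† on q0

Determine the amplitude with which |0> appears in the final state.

|0> carries amplitude -sqrt(2)*exp(I*pi/4)/2 in the final state.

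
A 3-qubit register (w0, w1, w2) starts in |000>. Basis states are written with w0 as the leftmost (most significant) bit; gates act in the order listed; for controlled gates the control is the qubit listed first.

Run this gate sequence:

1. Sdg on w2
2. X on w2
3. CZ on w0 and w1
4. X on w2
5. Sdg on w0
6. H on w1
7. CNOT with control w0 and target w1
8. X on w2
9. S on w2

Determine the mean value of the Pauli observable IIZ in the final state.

The expectation value of IIZ is -1.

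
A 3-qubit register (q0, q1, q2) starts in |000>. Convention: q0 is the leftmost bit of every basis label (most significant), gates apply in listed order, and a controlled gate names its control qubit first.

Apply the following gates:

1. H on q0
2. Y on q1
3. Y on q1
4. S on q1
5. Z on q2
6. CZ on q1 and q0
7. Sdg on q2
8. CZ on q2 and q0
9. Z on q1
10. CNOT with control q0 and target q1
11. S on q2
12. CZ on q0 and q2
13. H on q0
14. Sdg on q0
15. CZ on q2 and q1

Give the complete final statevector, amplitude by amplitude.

The resulting statevector has amplitude 1/2 on |000>, 0 on |001>, 1/2 on |010>, 0 on |011>, -I/2 on |100>, 0 on |101>, I/2 on |110>, 0 on |111>.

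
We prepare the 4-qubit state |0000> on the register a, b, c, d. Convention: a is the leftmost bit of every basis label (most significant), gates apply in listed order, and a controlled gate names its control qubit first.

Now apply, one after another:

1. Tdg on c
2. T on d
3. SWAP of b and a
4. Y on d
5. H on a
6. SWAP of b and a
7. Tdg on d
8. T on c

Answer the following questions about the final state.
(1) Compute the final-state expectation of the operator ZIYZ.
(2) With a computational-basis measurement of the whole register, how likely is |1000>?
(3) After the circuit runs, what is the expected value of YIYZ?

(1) In the final state, ZIYZ has expectation 0.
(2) Outcome |1000> occurs with probability 0.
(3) The observable YIYZ averages to 0.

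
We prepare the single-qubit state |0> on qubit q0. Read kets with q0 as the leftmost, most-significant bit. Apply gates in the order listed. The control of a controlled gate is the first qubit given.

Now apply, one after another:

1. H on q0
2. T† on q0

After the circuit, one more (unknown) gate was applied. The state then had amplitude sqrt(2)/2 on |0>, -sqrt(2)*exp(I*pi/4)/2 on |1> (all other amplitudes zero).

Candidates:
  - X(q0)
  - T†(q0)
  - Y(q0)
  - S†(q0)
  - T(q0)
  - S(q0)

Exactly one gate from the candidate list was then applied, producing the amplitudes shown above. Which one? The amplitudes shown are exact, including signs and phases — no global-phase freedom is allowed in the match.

It was S†(q0) that produced the state shown.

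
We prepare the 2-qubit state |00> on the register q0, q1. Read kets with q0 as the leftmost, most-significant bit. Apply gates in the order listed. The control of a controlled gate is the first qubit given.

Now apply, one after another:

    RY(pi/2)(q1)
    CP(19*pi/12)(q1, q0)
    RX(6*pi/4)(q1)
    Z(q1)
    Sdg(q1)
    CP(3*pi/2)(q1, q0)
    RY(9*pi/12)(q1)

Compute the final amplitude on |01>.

The amplitude on |01> is -sqrt(sqrt(2) + 2)/4 + sqrt(2 - sqrt(2))/4 - I*sqrt(sqrt(2) + 2)/4 - I*sqrt(2 - sqrt(2))/4.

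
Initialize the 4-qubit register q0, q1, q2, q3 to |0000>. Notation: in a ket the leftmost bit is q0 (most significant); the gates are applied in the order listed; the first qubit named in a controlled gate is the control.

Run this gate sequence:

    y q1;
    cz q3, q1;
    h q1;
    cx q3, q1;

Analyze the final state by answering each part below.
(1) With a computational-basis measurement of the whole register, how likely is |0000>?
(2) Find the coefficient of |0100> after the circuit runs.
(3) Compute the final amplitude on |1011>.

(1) The probability of measuring |0000> is 1/2.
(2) The amplitude on |0100> is -sqrt(2)*I/2.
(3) |1011> carries amplitude 0 in the final state.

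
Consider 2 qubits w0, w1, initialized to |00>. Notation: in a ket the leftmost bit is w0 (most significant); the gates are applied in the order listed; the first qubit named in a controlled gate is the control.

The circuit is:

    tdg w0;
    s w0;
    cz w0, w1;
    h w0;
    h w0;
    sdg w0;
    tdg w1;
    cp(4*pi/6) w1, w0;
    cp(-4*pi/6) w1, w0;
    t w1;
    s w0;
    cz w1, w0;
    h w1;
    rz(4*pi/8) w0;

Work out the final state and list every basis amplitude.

The resulting statevector has amplitude -sqrt(2)*exp(3*I*pi/4)/2 on |00>, -sqrt(2)*exp(3*I*pi/4)/2 on |01>, 0 on |10>, 0 on |11>.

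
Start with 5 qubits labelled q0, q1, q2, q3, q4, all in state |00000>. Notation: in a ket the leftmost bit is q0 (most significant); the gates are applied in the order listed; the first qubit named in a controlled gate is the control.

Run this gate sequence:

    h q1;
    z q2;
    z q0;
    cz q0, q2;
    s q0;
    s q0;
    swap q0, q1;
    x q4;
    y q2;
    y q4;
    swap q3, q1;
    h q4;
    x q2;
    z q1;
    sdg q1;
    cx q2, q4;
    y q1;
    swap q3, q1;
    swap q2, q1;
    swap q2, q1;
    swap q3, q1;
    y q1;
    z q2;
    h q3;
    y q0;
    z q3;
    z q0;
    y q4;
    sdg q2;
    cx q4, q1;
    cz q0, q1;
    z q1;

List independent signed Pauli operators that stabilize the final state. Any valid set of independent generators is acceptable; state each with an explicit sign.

The stabilizer group can be generated by +XIIIZ, +ZXIIX, -IIIXI, +IZIIZ, +IIZII, among other valid generating sets.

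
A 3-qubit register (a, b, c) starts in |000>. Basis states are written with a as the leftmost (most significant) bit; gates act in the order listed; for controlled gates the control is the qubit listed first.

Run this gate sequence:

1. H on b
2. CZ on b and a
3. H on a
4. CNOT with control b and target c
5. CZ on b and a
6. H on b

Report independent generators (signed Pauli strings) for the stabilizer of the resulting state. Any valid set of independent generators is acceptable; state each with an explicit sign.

One valid set of independent stabilizer generators is +XIZ, +IXZ, +ZZX (any independent generating set of the same group is equally correct).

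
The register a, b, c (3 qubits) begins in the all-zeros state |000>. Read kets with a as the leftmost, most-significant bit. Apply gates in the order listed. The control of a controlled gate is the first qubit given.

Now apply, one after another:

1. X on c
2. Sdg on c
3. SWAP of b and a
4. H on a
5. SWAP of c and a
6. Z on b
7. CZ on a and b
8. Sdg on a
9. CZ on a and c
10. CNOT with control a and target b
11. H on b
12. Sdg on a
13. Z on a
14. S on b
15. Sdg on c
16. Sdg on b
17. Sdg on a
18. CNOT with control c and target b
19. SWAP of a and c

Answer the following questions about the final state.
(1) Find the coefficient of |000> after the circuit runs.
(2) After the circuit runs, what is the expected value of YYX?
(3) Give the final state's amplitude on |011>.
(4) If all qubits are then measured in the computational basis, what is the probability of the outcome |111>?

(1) The final state's coefficient on |000> equals 0.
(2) The expectation value of YYX is 0.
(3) |011> carries amplitude 1/2 in the final state.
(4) A full measurement returns |111> with probability 1/4.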